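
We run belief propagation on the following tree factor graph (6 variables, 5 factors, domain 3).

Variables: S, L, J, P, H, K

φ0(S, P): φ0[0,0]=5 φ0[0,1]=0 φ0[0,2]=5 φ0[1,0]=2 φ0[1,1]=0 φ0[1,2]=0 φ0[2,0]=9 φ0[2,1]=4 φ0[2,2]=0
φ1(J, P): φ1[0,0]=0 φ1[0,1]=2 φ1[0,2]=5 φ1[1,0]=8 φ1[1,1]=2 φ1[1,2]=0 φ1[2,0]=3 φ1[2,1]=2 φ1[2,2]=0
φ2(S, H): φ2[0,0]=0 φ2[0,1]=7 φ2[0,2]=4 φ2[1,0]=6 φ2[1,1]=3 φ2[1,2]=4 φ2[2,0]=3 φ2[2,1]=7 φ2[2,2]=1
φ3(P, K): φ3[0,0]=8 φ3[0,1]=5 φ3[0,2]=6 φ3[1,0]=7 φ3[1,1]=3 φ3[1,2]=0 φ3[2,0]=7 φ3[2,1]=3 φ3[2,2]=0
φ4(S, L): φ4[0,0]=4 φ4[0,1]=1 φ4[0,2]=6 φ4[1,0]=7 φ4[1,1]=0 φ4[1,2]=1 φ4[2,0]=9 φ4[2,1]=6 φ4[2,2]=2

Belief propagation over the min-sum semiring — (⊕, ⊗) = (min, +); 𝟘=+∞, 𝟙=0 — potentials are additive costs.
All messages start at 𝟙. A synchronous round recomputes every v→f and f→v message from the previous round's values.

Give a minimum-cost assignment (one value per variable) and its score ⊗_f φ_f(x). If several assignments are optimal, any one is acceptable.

init: all messages = 𝟙 over 3 values
r1 m[φ0→S] = [0, 0, 0]
r1 m[φ0→P] = [2, 0, 0]
r1 m[φ1→J] = [0, 0, 0]
r1 m[φ1→P] = [0, 2, 0]
r1 m[φ2→S] = [0, 3, 1]
r1 m[φ2→H] = [0, 3, 1]
r1 m[φ3→P] = [5, 0, 0]
r1 m[φ3→K] = [7, 3, 0]
r1 m[φ4→S] = [1, 0, 2]
r1 m[φ4→L] = [4, 0, 1]
r1 m[S→φ0] = [0, 0, 0]
r1 m[S→φ2] = [0, 0, 0]
r1 m[S→φ4] = [0, 0, 0]
r1 m[L→φ4] = [0, 0, 0]
r1 m[J→φ1] = [0, 0, 0]
r1 m[P→φ0] = [0, 0, 0]
r1 m[P→φ1] = [0, 0, 0]
r1 m[P→φ3] = [0, 0, 0]
r1 m[H→φ2] = [0, 0, 0]
r1 m[K→φ3] = [0, 0, 0]
r2 m[φ0→S] = [0, 0, 0]
r2 m[φ0→P] = [2, 0, 0]
r2 m[φ1→J] = [0, 0, 0]
r2 m[φ1→P] = [0, 2, 0]
r2 m[φ2→S] = [0, 3, 1]
r2 m[φ2→H] = [0, 3, 1]
r2 m[φ3→P] = [5, 0, 0]
r2 m[φ3→K] = [7, 3, 0]
r2 m[φ4→S] = [1, 0, 2]
r2 m[φ4→L] = [4, 0, 1]
r2 m[S→φ0] = [1, 3, 3]
r2 m[S→φ2] = [1, 0, 2]
r2 m[S→φ4] = [0, 3, 1]
r2 m[L→φ4] = [0, 0, 0]
r2 m[J→φ1] = [0, 0, 0]
r2 m[P→φ0] = [5, 2, 0]
r2 m[P→φ1] = [7, 0, 0]
r2 m[P→φ3] = [2, 2, 0]
r2 m[H→φ2] = [0, 0, 0]
r2 m[K→φ3] = [0, 0, 0]
r3 m[φ0→S] = [2, 0, 0]
r3 m[φ0→P] = [5, 1, 3]
r3 m[φ1→J] = [2, 0, 0]
r3 m[φ1→P] = [0, 2, 0]
r3 m[φ2→S] = [0, 3, 1]
r3 m[φ2→H] = [1, 3, 3]
r3 m[φ3→P] = [5, 0, 0]
r3 m[φ3→K] = [7, 3, 0]
r3 m[φ4→S] = [1, 0, 2]
r3 m[φ4→L] = [4, 1, 3]
r3 m[S→φ0] = [1, 3, 3]
r3 m[S→φ2] = [1, 0, 2]
r3 m[S→φ4] = [0, 3, 1]
r3 m[L→φ4] = [0, 0, 0]
r3 m[J→φ1] = [0, 0, 0]
r3 m[P→φ0] = [5, 2, 0]
r3 m[P→φ1] = [7, 0, 0]
r3 m[P→φ3] = [2, 2, 0]
r3 m[H→φ2] = [0, 0, 0]
r3 m[K→φ3] = [0, 0, 0]
r4 m[φ0→S] = [2, 0, 0]
r4 m[φ0→P] = [5, 1, 3]
r4 m[φ1→J] = [2, 0, 0]
r4 m[φ1→P] = [0, 2, 0]
r4 m[φ2→S] = [0, 3, 1]
r4 m[φ2→H] = [1, 3, 3]
r4 m[φ3→P] = [5, 0, 0]
r4 m[φ3→K] = [7, 3, 0]
r4 m[φ4→S] = [1, 0, 2]
r4 m[φ4→L] = [4, 1, 3]
r4 m[S→φ0] = [1, 3, 3]
r4 m[S→φ2] = [3, 0, 2]
r4 m[S→φ4] = [2, 3, 1]
r4 m[L→φ4] = [0, 0, 0]
r4 m[J→φ1] = [0, 0, 0]
r4 m[P→φ0] = [5, 2, 0]
r4 m[P→φ1] = [10, 1, 3]
r4 m[P→φ3] = [5, 3, 3]
r4 m[H→φ2] = [0, 0, 0]
r4 m[K→φ3] = [0, 0, 0]
r5 m[φ0→S] = [2, 0, 0]
r5 m[φ0→P] = [5, 1, 3]
r5 m[φ1→J] = [3, 3, 3]
r5 m[φ1→P] = [0, 2, 0]
r5 m[φ2→S] = [0, 3, 1]
r5 m[φ2→H] = [3, 3, 3]
r5 m[φ3→P] = [5, 0, 0]
r5 m[φ3→K] = [10, 6, 3]
r5 m[φ4→S] = [1, 0, 2]
r5 m[φ4→L] = [6, 3, 3]
r5 m[S→φ0] = [1, 3, 3]
r5 m[S→φ2] = [3, 0, 2]
r5 m[S→φ4] = [2, 3, 1]
r5 m[L→φ4] = [0, 0, 0]
r5 m[J→φ1] = [0, 0, 0]
r5 m[P→φ0] = [5, 2, 0]
r5 m[P→φ1] = [10, 1, 3]
r5 m[P→φ3] = [5, 3, 3]
r5 m[H→φ2] = [0, 0, 0]
r5 m[K→φ3] = [0, 0, 0]
r6 m[φ0→S] = [2, 0, 0]
r6 m[φ0→P] = [5, 1, 3]
r6 m[φ1→J] = [3, 3, 3]
r6 m[φ1→P] = [0, 2, 0]
r6 m[φ2→S] = [0, 3, 1]
r6 m[φ2→H] = [3, 3, 3]
r6 m[φ3→P] = [5, 0, 0]
r6 m[φ3→K] = [10, 6, 3]
r6 m[φ4→S] = [1, 0, 2]
r6 m[φ4→L] = [6, 3, 3]
r6 m[S→φ0] = [1, 3, 3]
r6 m[S→φ2] = [3, 0, 2]
r6 m[S→φ4] = [2, 3, 1]
r6 m[L→φ4] = [0, 0, 0]
r6 m[J→φ1] = [0, 0, 0]
r6 m[P→φ0] = [5, 2, 0]
r6 m[P→φ1] = [10, 1, 3]
r6 m[P→φ3] = [5, 3, 3]
r6 m[H→φ2] = [0, 0, 0]
r6 m[K→φ3] = [0, 0, 0]
fixed point reached at round 6
traceback from S: (S=0, L=1, J=0, P=1, H=0, K=2), score=3

assignment: (S=0, L=1, J=0, P=1, H=0, K=2); score = 3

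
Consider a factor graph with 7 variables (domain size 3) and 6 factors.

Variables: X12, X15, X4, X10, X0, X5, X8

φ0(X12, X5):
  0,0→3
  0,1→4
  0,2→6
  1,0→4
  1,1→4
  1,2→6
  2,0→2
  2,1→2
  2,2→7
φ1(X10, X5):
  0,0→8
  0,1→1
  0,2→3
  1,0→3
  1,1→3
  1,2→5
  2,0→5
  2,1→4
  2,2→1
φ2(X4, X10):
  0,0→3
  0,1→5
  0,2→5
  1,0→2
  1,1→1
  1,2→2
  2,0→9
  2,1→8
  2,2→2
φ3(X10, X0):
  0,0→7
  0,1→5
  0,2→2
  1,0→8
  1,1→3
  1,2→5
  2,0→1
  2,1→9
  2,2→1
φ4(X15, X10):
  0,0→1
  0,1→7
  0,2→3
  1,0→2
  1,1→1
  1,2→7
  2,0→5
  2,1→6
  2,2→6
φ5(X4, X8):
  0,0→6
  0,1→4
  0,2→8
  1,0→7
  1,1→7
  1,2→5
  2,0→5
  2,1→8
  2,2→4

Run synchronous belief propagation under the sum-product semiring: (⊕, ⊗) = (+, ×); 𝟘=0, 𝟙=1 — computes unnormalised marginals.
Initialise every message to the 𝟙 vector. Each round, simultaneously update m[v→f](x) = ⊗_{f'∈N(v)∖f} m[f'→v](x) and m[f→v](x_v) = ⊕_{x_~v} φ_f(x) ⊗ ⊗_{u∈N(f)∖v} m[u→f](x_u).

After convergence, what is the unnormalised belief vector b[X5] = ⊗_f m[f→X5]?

init: all messages = 𝟙 over 3 values
r1 m[φ0→X12] = [13, 14, 11]
r1 m[φ0→X5] = [9, 10, 19]
r1 m[φ1→X10] = [12, 11, 10]
r1 m[φ1→X5] = [16, 8, 9]
r1 m[φ2→X4] = [13, 5, 19]
r1 m[φ2→X10] = [14, 14, 9]
r1 m[φ3→X10] = [14, 16, 11]
r1 m[φ3→X0] = [16, 17, 8]
r1 m[φ4→X15] = [11, 10, 17]
r1 m[φ4→X10] = [8, 14, 16]
r1 m[φ5→X4] = [18, 19, 17]
r1 m[φ5→X8] = [18, 19, 17]
r1 m[X12→φ0] = [1, 1, 1]
r1 m[X15→φ4] = [1, 1, 1]
r1 m[X4→φ2] = [1, 1, 1]
r1 m[X4→φ5] = [1, 1, 1]
r1 m[X10→φ1] = [1, 1, 1]
r1 m[X10→φ2] = [1, 1, 1]
r1 m[X10→φ3] = [1, 1, 1]
r1 m[X10→φ4] = [1, 1, 1]
r1 m[X0→φ3] = [1, 1, 1]
r1 m[X5→φ0] = [1, 1, 1]
r1 m[X5→φ1] = [1, 1, 1]
r1 m[X8→φ5] = [1, 1, 1]
r2 m[φ0→X12] = [13, 14, 11]
r2 m[φ0→X5] = [9, 10, 19]
r2 m[φ1→X10] = [12, 11, 10]
r2 m[φ1→X5] = [16, 8, 9]
r2 m[φ2→X4] = [13, 5, 19]
r2 m[φ2→X10] = [14, 14, 9]
r2 m[φ3→X10] = [14, 16, 11]
r2 m[φ3→X0] = [16, 17, 8]
r2 m[φ4→X15] = [11, 10, 17]
r2 m[φ4→X10] = [8, 14, 16]
r2 m[φ5→X4] = [18, 19, 17]
r2 m[φ5→X8] = [18, 19, 17]
r2 m[X12→φ0] = [1, 1, 1]
r2 m[X15→φ4] = [1, 1, 1]
r2 m[X4→φ2] = [18, 19, 17]
r2 m[X4→φ5] = [13, 5, 19]
r2 m[X10→φ1] = [1568, 3136, 1584]
r2 m[X10→φ2] = [1344, 2464, 1760]
r2 m[X10→φ3] = [1344, 2156, 1440]
r2 m[X10→φ4] = [2352, 2464, 990]
r2 m[X0→φ3] = [1, 1, 1]
r2 m[X5→φ0] = [16, 8, 9]
r2 m[X5→φ1] = [9, 10, 19]
r2 m[X8→φ5] = [1, 1, 1]
r3 m[φ0→X12] = [134, 150, 111]
r3 m[φ0→X5] = [9, 10, 19]
r3 m[φ1→X10] = [139, 152, 104]
r3 m[φ1→X5] = [29872, 17312, 21968]
r3 m[φ2→X4] = [25152, 8672, 35328]
r3 m[φ2→X10] = [245, 245, 162]
r3 m[φ3→X10] = [14, 16, 11]
r3 m[φ3→X0] = [28096, 26148, 14908]
r3 m[φ4→X15] = [22570, 14098, 32484]
r3 m[φ4→X10] = [8, 14, 16]
r3 m[φ5→X4] = [18, 19, 17]
r3 m[φ5→X8] = [208, 239, 205]
r3 m[X12→φ0] = [1, 1, 1]
r3 m[X15→φ4] = [1, 1, 1]
r3 m[X4→φ2] = [18, 19, 17]
r3 m[X4→φ5] = [13, 5, 19]
r3 m[X10→φ1] = [1568, 3136, 1584]
r3 m[X10→φ2] = [1344, 2464, 1760]
r3 m[X10→φ3] = [1344, 2156, 1440]
r3 m[X10→φ4] = [2352, 2464, 990]
r3 m[X0→φ3] = [1, 1, 1]
r3 m[X5→φ0] = [16, 8, 9]
r3 m[X5→φ1] = [9, 10, 19]
r3 m[X8→φ5] = [1, 1, 1]
r4 m[φ0→X12] = [134, 150, 111]
r4 m[φ0→X5] = [9, 10, 19]
r4 m[φ1→X10] = [139, 152, 104]
r4 m[φ1→X5] = [29872, 17312, 21968]
r4 m[φ2→X4] = [25152, 8672, 35328]
r4 m[φ2→X10] = [245, 245, 162]
r4 m[φ3→X10] = [14, 16, 11]
r4 m[φ3→X0] = [28096, 26148, 14908]
r4 m[φ4→X15] = [22570, 14098, 32484]
r4 m[φ4→X10] = [8, 14, 16]
r4 m[φ5→X4] = [18, 19, 17]
r4 m[φ5→X8] = [208, 239, 205]
r4 m[X12→φ0] = [1, 1, 1]
r4 m[X15→φ4] = [1, 1, 1]
r4 m[X4→φ2] = [18, 19, 17]
r4 m[X4→φ5] = [25152, 8672, 35328]
r4 m[X10→φ1] = [27440, 54880, 28512]
r4 m[X10→φ2] = [15568, 34048, 18304]
r4 m[X10→φ3] = [272440, 521360, 269568]
r4 m[X10→φ4] = [476770, 595840, 185328]
r4 m[X0→φ3] = [1, 1, 1]
r4 m[X5→φ0] = [29872, 17312, 21968]
r4 m[X5→φ1] = [9, 10, 19]
r4 m[X8→φ5] = [1, 1, 1]
r5 m[φ0→X12] = [290672, 320544, 248144]
r5 m[φ0→X5] = [9, 10, 19]
r5 m[φ1→X10] = [139, 152, 104]
r5 m[φ1→X5] = [526720, 306128, 385232]
r5 m[φ2→X4] = [308464, 101792, 449104]
r5 m[φ2→X10] = [245, 245, 162]
r5 m[φ3→X10] = [14, 16, 11]
r5 m[φ3→X0] = [6347528, 5352392, 3421248]
r5 m[φ4→X15] = [5203634, 2846676, 7070858]
r5 m[φ4→X10] = [8, 14, 16]
r5 m[φ5→X4] = [18, 19, 17]
r5 m[φ5→X8] = [388256, 443936, 385888]
r5 m[X12→φ0] = [1, 1, 1]
r5 m[X15→φ4] = [1, 1, 1]
r5 m[X4→φ2] = [18, 19, 17]
r5 m[X4→φ5] = [25152, 8672, 35328]
r5 m[X10→φ1] = [27440, 54880, 28512]
r5 m[X10→φ2] = [15568, 34048, 18304]
r5 m[X10→φ3] = [272440, 521360, 269568]
r5 m[X10→φ4] = [476770, 595840, 185328]
r5 m[X0→φ3] = [1, 1, 1]
r5 m[X5→φ0] = [29872, 17312, 21968]
r5 m[X5→φ1] = [9, 10, 19]
r5 m[X8→φ5] = [1, 1, 1]
r6 m[φ0→X12] = [290672, 320544, 248144]
r6 m[φ0→X5] = [9, 10, 19]
r6 m[φ1→X10] = [139, 152, 104]
r6 m[φ1→X5] = [526720, 306128, 385232]
r6 m[φ2→X4] = [308464, 101792, 449104]
r6 m[φ2→X10] = [245, 245, 162]
r6 m[φ3→X10] = [14, 16, 11]
r6 m[φ3→X0] = [6347528, 5352392, 3421248]
r6 m[φ4→X15] = [5203634, 2846676, 7070858]
r6 m[φ4→X10] = [8, 14, 16]
r6 m[φ5→X4] = [18, 19, 17]
r6 m[φ5→X8] = [388256, 443936, 385888]
r6 m[X12→φ0] = [1, 1, 1]
r6 m[X15→φ4] = [1, 1, 1]
r6 m[X4→φ2] = [18, 19, 17]
r6 m[X4→φ5] = [308464, 101792, 449104]
r6 m[X10→φ1] = [27440, 54880, 28512]
r6 m[X10→φ2] = [15568, 34048, 18304]
r6 m[X10→φ3] = [272440, 521360, 269568]
r6 m[X10→φ4] = [476770, 595840, 185328]
r6 m[X0→φ3] = [1, 1, 1]
r6 m[X5→φ0] = [526720, 306128, 385232]
r6 m[X5→φ1] = [9, 10, 19]
r6 m[X8→φ5] = [1, 1, 1]
r7 m[φ0→X12] = [5116064, 5642784, 4362320]
r7 m[φ0→X5] = [9, 10, 19]
r7 m[φ1→X10] = [139, 152, 104]
r7 m[φ1→X5] = [526720, 306128, 385232]
r7 m[φ2→X4] = [308464, 101792, 449104]
r7 m[φ2→X10] = [245, 245, 162]
r7 m[φ3→X10] = [14, 16, 11]
r7 m[φ3→X0] = [6347528, 5352392, 3421248]
r7 m[φ4→X15] = [5203634, 2846676, 7070858]
r7 m[φ4→X10] = [8, 14, 16]
r7 m[φ5→X4] = [18, 19, 17]
r7 m[φ5→X8] = [4808848, 5539232, 4773088]
r7 m[X12→φ0] = [1, 1, 1]
r7 m[X15→φ4] = [1, 1, 1]
r7 m[X4→φ2] = [18, 19, 17]
r7 m[X4→φ5] = [308464, 101792, 449104]
r7 m[X10→φ1] = [27440, 54880, 28512]
r7 m[X10→φ2] = [15568, 34048, 18304]
r7 m[X10→φ3] = [272440, 521360, 269568]
r7 m[X10→φ4] = [476770, 595840, 185328]
r7 m[X0→φ3] = [1, 1, 1]
r7 m[X5→φ0] = [526720, 306128, 385232]
r7 m[X5→φ1] = [9, 10, 19]
r7 m[X8→φ5] = [1, 1, 1]
r8 m[φ0→X12] = [5116064, 5642784, 4362320]
r8 m[φ0→X5] = [9, 10, 19]
r8 m[φ1→X10] = [139, 152, 104]
r8 m[φ1→X5] = [526720, 306128, 385232]
r8 m[φ2→X4] = [308464, 101792, 449104]
r8 m[φ2→X10] = [245, 245, 162]
r8 m[φ3→X10] = [14, 16, 11]
r8 m[φ3→X0] = [6347528, 5352392, 3421248]
r8 m[φ4→X15] = [5203634, 2846676, 7070858]
r8 m[φ4→X10] = [8, 14, 16]
r8 m[φ5→X4] = [18, 19, 17]
r8 m[φ5→X8] = [4808848, 5539232, 4773088]
r8 m[X12→φ0] = [1, 1, 1]
r8 m[X15→φ4] = [1, 1, 1]
r8 m[X4→φ2] = [18, 19, 17]
r8 m[X4→φ5] = [308464, 101792, 449104]
r8 m[X10→φ1] = [27440, 54880, 28512]
r8 m[X10→φ2] = [15568, 34048, 18304]
r8 m[X10→φ3] = [272440, 521360, 269568]
r8 m[X10→φ4] = [476770, 595840, 185328]
r8 m[X0→φ3] = [1, 1, 1]
r8 m[X5→φ0] = [526720, 306128, 385232]
r8 m[X5→φ1] = [9, 10, 19]
r8 m[X8→φ5] = [1, 1, 1]
fixed point reached at round 8
b[X5] = ⊗ incoming = [4740480, 3061280, 7319408]

b[X5] = [4740480, 3061280, 7319408]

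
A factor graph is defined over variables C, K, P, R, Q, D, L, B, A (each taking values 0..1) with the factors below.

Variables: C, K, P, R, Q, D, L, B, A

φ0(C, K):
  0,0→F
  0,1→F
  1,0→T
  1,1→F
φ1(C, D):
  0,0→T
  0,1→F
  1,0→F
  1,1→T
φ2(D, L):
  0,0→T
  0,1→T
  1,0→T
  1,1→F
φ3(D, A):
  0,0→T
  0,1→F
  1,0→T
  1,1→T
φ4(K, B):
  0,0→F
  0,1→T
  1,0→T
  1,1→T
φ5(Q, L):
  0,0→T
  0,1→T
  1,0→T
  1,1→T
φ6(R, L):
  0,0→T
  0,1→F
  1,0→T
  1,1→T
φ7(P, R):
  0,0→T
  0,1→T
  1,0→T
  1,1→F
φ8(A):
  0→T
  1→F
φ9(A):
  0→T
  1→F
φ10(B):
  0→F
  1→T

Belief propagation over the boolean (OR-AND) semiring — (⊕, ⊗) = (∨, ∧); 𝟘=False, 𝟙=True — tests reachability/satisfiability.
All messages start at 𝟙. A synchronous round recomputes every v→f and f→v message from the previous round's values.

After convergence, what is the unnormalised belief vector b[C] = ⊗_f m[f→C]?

init: all messages = 𝟙 over 2 values
r1 m[φ0→C] = [F, T]
r1 m[φ0→K] = [T, F]
r1 m[φ1→C] = [T, T]
r1 m[φ1→D] = [T, T]
r1 m[φ2→D] = [T, T]
r1 m[φ2→L] = [T, T]
r1 m[φ3→D] = [T, T]
r1 m[φ3→A] = [T, T]
r1 m[φ4→K] = [T, T]
r1 m[φ4→B] = [T, T]
r1 m[φ5→Q] = [T, T]
r1 m[φ5→L] = [T, T]
r1 m[φ6→R] = [T, T]
r1 m[φ6→L] = [T, T]
r1 m[φ7→P] = [T, T]
r1 m[φ7→R] = [T, T]
r1 m[φ8→A] = [T, F]
r1 m[φ9→A] = [T, F]
r1 m[φ10→B] = [F, T]
r1 m[C→φ0] = [T, T]
r1 m[C→φ1] = [T, T]
r1 m[K→φ0] = [T, T]
r1 m[K→φ4] = [T, T]
r1 m[P→φ7] = [T, T]
r1 m[R→φ6] = [T, T]
r1 m[R→φ7] = [T, T]
r1 m[Q→φ5] = [T, T]
r1 m[D→φ1] = [T, T]
r1 m[D→φ2] = [T, T]
r1 m[D→φ3] = [T, T]
r1 m[L→φ2] = [T, T]
r1 m[L→φ5] = [T, T]
r1 m[L→φ6] = [T, T]
r1 m[B→φ4] = [T, T]
r1 m[B→φ10] = [T, T]
r1 m[A→φ3] = [T, T]
r1 m[A→φ8] = [T, T]
r1 m[A→φ9] = [T, T]
r2 m[φ0→C] = [F, T]
r2 m[φ0→K] = [T, F]
r2 m[φ1→C] = [T, T]
r2 m[φ1→D] = [T, T]
r2 m[φ2→D] = [T, T]
r2 m[φ2→L] = [T, T]
r2 m[φ3→D] = [T, T]
r2 m[φ3→A] = [T, T]
r2 m[φ4→K] = [T, T]
r2 m[φ4→B] = [T, T]
r2 m[φ5→Q] = [T, T]
r2 m[φ5→L] = [T, T]
r2 m[φ6→R] = [T, T]
r2 m[φ6→L] = [T, T]
r2 m[φ7→P] = [T, T]
r2 m[φ7→R] = [T, T]
r2 m[φ8→A] = [T, F]
r2 m[φ9→A] = [T, F]
r2 m[φ10→B] = [F, T]
r2 m[C→φ0] = [T, T]
r2 m[C→φ1] = [F, T]
r2 m[K→φ0] = [T, T]
r2 m[K→φ4] = [T, F]
r2 m[P→φ7] = [T, T]
r2 m[R→φ6] = [T, T]
r2 m[R→φ7] = [T, T]
r2 m[Q→φ5] = [T, T]
r2 m[D→φ1] = [T, T]
r2 m[D→φ2] = [T, T]
r2 m[D→φ3] = [T, T]
r2 m[L→φ2] = [T, T]
r2 m[L→φ5] = [T, T]
r2 m[L→φ6] = [T, T]
r2 m[B→φ4] = [F, T]
r2 m[B→φ10] = [T, T]
r2 m[A→φ3] = [T, F]
r2 m[A→φ8] = [T, F]
r2 m[A→φ9] = [T, F]
r3 m[φ0→C] = [F, T]
r3 m[φ0→K] = [T, F]
r3 m[φ1→C] = [T, T]
r3 m[φ1→D] = [F, T]
r3 m[φ2→D] = [T, T]
r3 m[φ2→L] = [T, T]
r3 m[φ3→D] = [T, T]
r3 m[φ3→A] = [T, T]
r3 m[φ4→K] = [T, T]
r3 m[φ4→B] = [F, T]
r3 m[φ5→Q] = [T, T]
r3 m[φ5→L] = [T, T]
r3 m[φ6→R] = [T, T]
r3 m[φ6→L] = [T, T]
r3 m[φ7→P] = [T, T]
r3 m[φ7→R] = [T, T]
r3 m[φ8→A] = [T, F]
r3 m[φ9→A] = [T, F]
r3 m[φ10→B] = [F, T]
r3 m[C→φ0] = [T, T]
r3 m[C→φ1] = [F, T]
r3 m[K→φ0] = [T, T]
r3 m[K→φ4] = [T, F]
r3 m[P→φ7] = [T, T]
r3 m[R→φ6] = [T, T]
r3 m[R→φ7] = [T, T]
r3 m[Q→φ5] = [T, T]
r3 m[D→φ1] = [T, T]
r3 m[D→φ2] = [T, T]
r3 m[D→φ3] = [T, T]
r3 m[L→φ2] = [T, T]
r3 m[L→φ5] = [T, T]
r3 m[L→φ6] = [T, T]
r3 m[B→φ4] = [F, T]
r3 m[B→φ10] = [T, T]
r3 m[A→φ3] = [T, F]
r3 m[A→φ8] = [T, F]
r3 m[A→φ9] = [T, F]
r4 m[φ0→C] = [F, T]
r4 m[φ0→K] = [T, F]
r4 m[φ1→C] = [T, T]
r4 m[φ1→D] = [F, T]
r4 m[φ2→D] = [T, T]
r4 m[φ2→L] = [T, T]
r4 m[φ3→D] = [T, T]
r4 m[φ3→A] = [T, T]
r4 m[φ4→K] = [T, T]
r4 m[φ4→B] = [F, T]
r4 m[φ5→Q] = [T, T]
r4 m[φ5→L] = [T, T]
r4 m[φ6→R] = [T, T]
r4 m[φ6→L] = [T, T]
r4 m[φ7→P] = [T, T]
r4 m[φ7→R] = [T, T]
r4 m[φ8→A] = [T, F]
r4 m[φ9→A] = [T, F]
r4 m[φ10→B] = [F, T]
r4 m[C→φ0] = [T, T]
r4 m[C→φ1] = [F, T]
r4 m[K→φ0] = [T, T]
r4 m[K→φ4] = [T, F]
r4 m[P→φ7] = [T, T]
r4 m[R→φ6] = [T, T]
r4 m[R→φ7] = [T, T]
r4 m[Q→φ5] = [T, T]
r4 m[D→φ1] = [T, T]
r4 m[D→φ2] = [F, T]
r4 m[D→φ3] = [F, T]
r4 m[L→φ2] = [T, T]
r4 m[L→φ5] = [T, T]
r4 m[L→φ6] = [T, T]
r4 m[B→φ4] = [F, T]
r4 m[B→φ10] = [F, T]
r4 m[A→φ3] = [T, F]
r4 m[A→φ8] = [T, F]
r4 m[A→φ9] = [T, F]
r5 m[φ0→C] = [F, T]
r5 m[φ0→K] = [T, F]
r5 m[φ1→C] = [T, T]
r5 m[φ1→D] = [F, T]
r5 m[φ2→D] = [T, T]
r5 m[φ2→L] = [T, F]
r5 m[φ3→D] = [T, T]
r5 m[φ3→A] = [T, T]
r5 m[φ4→K] = [T, T]
r5 m[φ4→B] = [F, T]
r5 m[φ5→Q] = [T, T]
r5 m[φ5→L] = [T, T]
r5 m[φ6→R] = [T, T]
r5 m[φ6→L] = [T, T]
r5 m[φ7→P] = [T, T]
r5 m[φ7→R] = [T, T]
r5 m[φ8→A] = [T, F]
r5 m[φ9→A] = [T, F]
r5 m[φ10→B] = [F, T]
r5 m[C→φ0] = [T, T]
r5 m[C→φ1] = [F, T]
r5 m[K→φ0] = [T, T]
r5 m[K→φ4] = [T, F]
r5 m[P→φ7] = [T, T]
r5 m[R→φ6] = [T, T]
r5 m[R→φ7] = [T, T]
r5 m[Q→φ5] = [T, T]
r5 m[D→φ1] = [T, T]
r5 m[D→φ2] = [F, T]
r5 m[D→φ3] = [F, T]
r5 m[L→φ2] = [T, T]
r5 m[L→φ5] = [T, T]
r5 m[L→φ6] = [T, T]
r5 m[B→φ4] = [F, T]
r5 m[B→φ10] = [F, T]
r5 m[A→φ3] = [T, F]
r5 m[A→φ8] = [T, F]
r5 m[A→φ9] = [T, F]
r6 m[φ0→C] = [F, T]
r6 m[φ0→K] = [T, F]
r6 m[φ1→C] = [T, T]
r6 m[φ1→D] = [F, T]
r6 m[φ2→D] = [T, T]
r6 m[φ2→L] = [T, F]
r6 m[φ3→D] = [T, T]
r6 m[φ3→A] = [T, T]
r6 m[φ4→K] = [T, T]
r6 m[φ4→B] = [F, T]
r6 m[φ5→Q] = [T, T]
r6 m[φ5→L] = [T, T]
r6 m[φ6→R] = [T, T]
r6 m[φ6→L] = [T, T]
r6 m[φ7→P] = [T, T]
r6 m[φ7→R] = [T, T]
r6 m[φ8→A] = [T, F]
r6 m[φ9→A] = [T, F]
r6 m[φ10→B] = [F, T]
r6 m[C→φ0] = [T, T]
r6 m[C→φ1] = [F, T]
r6 m[K→φ0] = [T, T]
r6 m[K→φ4] = [T, F]
r6 m[P→φ7] = [T, T]
r6 m[R→φ6] = [T, T]
r6 m[R→φ7] = [T, T]
r6 m[Q→φ5] = [T, T]
r6 m[D→φ1] = [T, T]
r6 m[D→φ2] = [F, T]
r6 m[D→φ3] = [F, T]
r6 m[L→φ2] = [T, T]
r6 m[L→φ5] = [T, F]
r6 m[L→φ6] = [T, F]
r6 m[B→φ4] = [F, T]
r6 m[B→φ10] = [F, T]
r6 m[A→φ3] = [T, F]
r6 m[A→φ8] = [T, F]
r6 m[A→φ9] = [T, F]
r7 m[φ0→C] = [F, T]
r7 m[φ0→K] = [T, F]
r7 m[φ1→C] = [T, T]
r7 m[φ1→D] = [F, T]
r7 m[φ2→D] = [T, T]
r7 m[φ2→L] = [T, F]
r7 m[φ3→D] = [T, T]
r7 m[φ3→A] = [T, T]
r7 m[φ4→K] = [T, T]
r7 m[φ4→B] = [F, T]
r7 m[φ5→Q] = [T, T]
r7 m[φ5→L] = [T, T]
r7 m[φ6→R] = [T, T]
r7 m[φ6→L] = [T, T]
r7 m[φ7→P] = [T, T]
r7 m[φ7→R] = [T, T]
r7 m[φ8→A] = [T, F]
r7 m[φ9→A] = [T, F]
r7 m[φ10→B] = [F, T]
r7 m[C→φ0] = [T, T]
r7 m[C→φ1] = [F, T]
r7 m[K→φ0] = [T, T]
r7 m[K→φ4] = [T, F]
r7 m[P→φ7] = [T, T]
r7 m[R→φ6] = [T, T]
r7 m[R→φ7] = [T, T]
r7 m[Q→φ5] = [T, T]
r7 m[D→φ1] = [T, T]
r7 m[D→φ2] = [F, T]
r7 m[D→φ3] = [F, T]
r7 m[L→φ2] = [T, T]
r7 m[L→φ5] = [T, F]
r7 m[L→φ6] = [T, F]
r7 m[B→φ4] = [F, T]
r7 m[B→φ10] = [F, T]
r7 m[A→φ3] = [T, F]
r7 m[A→φ8] = [T, F]
r7 m[A→φ9] = [T, F]
fixed point reached at round 7
b[C] = ⊗ incoming = [F, T]

b[C] = [F, T]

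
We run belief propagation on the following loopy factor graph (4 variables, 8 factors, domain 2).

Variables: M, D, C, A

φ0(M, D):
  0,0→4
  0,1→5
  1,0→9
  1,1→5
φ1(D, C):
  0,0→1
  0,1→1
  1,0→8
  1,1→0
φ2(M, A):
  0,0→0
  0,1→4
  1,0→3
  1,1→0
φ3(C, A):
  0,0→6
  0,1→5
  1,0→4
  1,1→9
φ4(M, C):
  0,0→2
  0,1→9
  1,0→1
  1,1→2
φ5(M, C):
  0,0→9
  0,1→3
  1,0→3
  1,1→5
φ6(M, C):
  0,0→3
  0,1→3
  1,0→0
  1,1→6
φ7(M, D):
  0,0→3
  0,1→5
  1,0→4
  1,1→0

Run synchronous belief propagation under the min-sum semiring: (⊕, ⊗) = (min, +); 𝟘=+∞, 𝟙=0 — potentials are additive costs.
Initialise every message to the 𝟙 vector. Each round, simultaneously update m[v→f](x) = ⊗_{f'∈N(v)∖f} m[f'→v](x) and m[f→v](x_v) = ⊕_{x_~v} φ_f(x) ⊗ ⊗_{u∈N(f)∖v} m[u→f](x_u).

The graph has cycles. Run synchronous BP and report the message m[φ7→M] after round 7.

init: all messages = 𝟙 over 2 values
r1 m[φ0→M] = [4, 5]
r1 m[φ0→D] = [4, 5]
r1 m[φ1→D] = [1, 0]
r1 m[φ1→C] = [1, 0]
r1 m[φ2→M] = [0, 0]
r1 m[φ2→A] = [0, 0]
r1 m[φ3→C] = [5, 4]
r1 m[φ3→A] = [4, 5]
r1 m[φ4→M] = [2, 1]
r1 m[φ4→C] = [1, 2]
r1 m[φ5→M] = [3, 3]
r1 m[φ5→C] = [3, 3]
r1 m[φ6→M] = [3, 0]
r1 m[φ6→C] = [0, 3]
r1 m[φ7→M] = [3, 0]
r1 m[φ7→D] = [3, 0]
r1 m[M→φ0] = [0, 0]
r1 m[M→φ2] = [0, 0]
r1 m[M→φ4] = [0, 0]
r1 m[M→φ5] = [0, 0]
r1 m[M→φ6] = [0, 0]
r1 m[M→φ7] = [0, 0]
r1 m[D→φ0] = [0, 0]
r1 m[D→φ1] = [0, 0]
r1 m[D→φ7] = [0, 0]
r1 m[C→φ1] = [0, 0]
r1 m[C→φ3] = [0, 0]
r1 m[C→φ4] = [0, 0]
r1 m[C→φ5] = [0, 0]
r1 m[C→φ6] = [0, 0]
r1 m[A→φ2] = [0, 0]
r1 m[A→φ3] = [0, 0]
r2 m[φ0→M] = [4, 5]
r2 m[φ0→D] = [4, 5]
r2 m[φ1→D] = [1, 0]
r2 m[φ1→C] = [1, 0]
r2 m[φ2→M] = [0, 0]
r2 m[φ2→A] = [0, 0]
r2 m[φ3→C] = [5, 4]
r2 m[φ3→A] = [4, 5]
r2 m[φ4→M] = [2, 1]
r2 m[φ4→C] = [1, 2]
r2 m[φ5→M] = [3, 3]
r2 m[φ5→C] = [3, 3]
r2 m[φ6→M] = [3, 0]
r2 m[φ6→C] = [0, 3]
r2 m[φ7→M] = [3, 0]
r2 m[φ7→D] = [3, 0]
r2 m[M→φ0] = [11, 4]
r2 m[M→φ2] = [15, 9]
r2 m[M→φ4] = [13, 8]
r2 m[M→φ5] = [12, 6]
r2 m[M→φ6] = [12, 9]
r2 m[M→φ7] = [12, 9]
r2 m[D→φ0] = [4, 0]
r2 m[D→φ1] = [7, 5]
r2 m[D→φ7] = [5, 5]
r2 m[C→φ1] = [9, 12]
r2 m[C→φ3] = [5, 8]
r2 m[C→φ4] = [9, 10]
r2 m[C→φ5] = [7, 9]
r2 m[C→φ6] = [10, 9]
r2 m[A→φ2] = [4, 5]
r2 m[A→φ3] = [0, 0]
r3 m[φ0→M] = [5, 5]
r3 m[φ0→D] = [13, 9]
r3 m[φ1→D] = [10, 12]
r3 m[φ1→C] = [8, 5]
r3 m[φ2→M] = [4, 5]
r3 m[φ2→A] = [12, 9]
r3 m[φ3→C] = [5, 4]
r3 m[φ3→A] = [11, 10]
r3 m[φ4→M] = [11, 10]
r3 m[φ4→C] = [9, 10]
r3 m[φ5→M] = [12, 10]
r3 m[φ5→C] = [9, 11]
r3 m[φ6→M] = [12, 10]
r3 m[φ6→C] = [9, 15]
r3 m[φ7→M] = [8, 5]
r3 m[φ7→D] = [13, 9]
r3 m[M→φ0] = [11, 4]
r3 m[M→φ2] = [15, 9]
r3 m[M→φ4] = [13, 8]
r3 m[M→φ5] = [12, 6]
r3 m[M→φ6] = [12, 9]
r3 m[M→φ7] = [12, 9]
r3 m[D→φ0] = [4, 0]
r3 m[D→φ1] = [7, 5]
r3 m[D→φ7] = [5, 5]
r3 m[C→φ1] = [9, 12]
r3 m[C→φ3] = [5, 8]
r3 m[C→φ4] = [9, 10]
r3 m[C→φ5] = [7, 9]
r3 m[C→φ6] = [10, 9]
r3 m[A→φ2] = [4, 5]
r3 m[A→φ3] = [0, 0]
r4 m[φ0→M] = [5, 5]
r4 m[φ0→D] = [13, 9]
r4 m[φ1→D] = [10, 12]
r4 m[φ1→C] = [8, 5]
r4 m[φ2→M] = [4, 5]
r4 m[φ2→A] = [12, 9]
r4 m[φ3→C] = [5, 4]
r4 m[φ3→A] = [11, 10]
r4 m[φ4→M] = [11, 10]
r4 m[φ4→C] = [9, 10]
r4 m[φ5→M] = [12, 10]
r4 m[φ5→C] = [9, 11]
r4 m[φ6→M] = [12, 10]
r4 m[φ6→C] = [9, 15]
r4 m[φ7→M] = [8, 5]
r4 m[φ7→D] = [13, 9]
r4 m[M→φ0] = [47, 40]
r4 m[M→φ2] = [48, 40]
r4 m[M→φ4] = [41, 35]
r4 m[M→φ5] = [40, 35]
r4 m[M→φ6] = [40, 35]
r4 m[M→φ7] = [44, 40]
r4 m[D→φ0] = [23, 21]
r4 m[D→φ1] = [26, 18]
r4 m[D→φ7] = [23, 21]
r4 m[C→φ1] = [32, 40]
r4 m[C→φ3] = [35, 41]
r4 m[C→φ4] = [31, 35]
r4 m[C→φ5] = [31, 34]
r4 m[C→φ6] = [31, 30]
r4 m[A→φ2] = [11, 10]
r4 m[A→φ3] = [12, 9]
r5 m[φ0→M] = [26, 26]
r5 m[φ0→D] = [49, 45]
r5 m[φ1→D] = [33, 40]
r5 m[φ1→C] = [26, 18]
r5 m[φ2→M] = [11, 10]
r5 m[φ2→A] = [43, 40]
r5 m[φ3→C] = [14, 16]
r5 m[φ3→A] = [41, 40]
r5 m[φ4→M] = [33, 32]
r5 m[φ4→C] = [36, 37]
r5 m[φ5→M] = [37, 34]
r5 m[φ5→C] = [38, 40]
r5 m[φ6→M] = [33, 31]
r5 m[φ6→C] = [35, 41]
r5 m[φ7→M] = [26, 21]
r5 m[φ7→D] = [44, 40]
r5 m[M→φ0] = [47, 40]
r5 m[M→φ2] = [48, 40]
r5 m[M→φ4] = [41, 35]
r5 m[M→φ5] = [40, 35]
r5 m[M→φ6] = [40, 35]
r5 m[M→φ7] = [44, 40]
r5 m[D→φ0] = [23, 21]
r5 m[D→φ1] = [26, 18]
r5 m[D→φ7] = [23, 21]
r5 m[C→φ1] = [32, 40]
r5 m[C→φ3] = [35, 41]
r5 m[C→φ4] = [31, 35]
r5 m[C→φ5] = [31, 34]
r5 m[C→φ6] = [31, 30]
r5 m[A→φ2] = [11, 10]
r5 m[A→φ3] = [12, 9]
r6 m[φ0→M] = [26, 26]
r6 m[φ0→D] = [49, 45]
r6 m[φ1→D] = [33, 40]
r6 m[φ1→C] = [26, 18]
r6 m[φ2→M] = [11, 10]
r6 m[φ2→A] = [43, 40]
r6 m[φ3→C] = [14, 16]
r6 m[φ3→A] = [41, 40]
r6 m[φ4→M] = [33, 32]
r6 m[φ4→C] = [36, 37]
r6 m[φ5→M] = [37, 34]
r6 m[φ5→C] = [38, 40]
r6 m[φ6→M] = [33, 31]
r6 m[φ6→C] = [35, 41]
r6 m[φ7→M] = [26, 21]
r6 m[φ7→D] = [44, 40]
r6 m[M→φ0] = [140, 128]
r6 m[M→φ2] = [155, 144]
r6 m[M→φ4] = [133, 122]
r6 m[M→φ5] = [129, 120]
r6 m[M→φ6] = [133, 123]
r6 m[M→φ7] = [140, 133]
r6 m[D→φ0] = [77, 80]
r6 m[D→φ1] = [93, 85]
r6 m[D→φ7] = [82, 85]
r6 m[C→φ1] = [123, 134]
r6 m[C→φ3] = [135, 136]
r6 m[C→φ4] = [113, 115]
r6 m[C→φ5] = [111, 112]
r6 m[C→φ6] = [114, 111]
r6 m[A→φ2] = [41, 40]
r6 m[A→φ3] = [43, 40]
r7 m[φ0→M] = [81, 85]
r7 m[φ0→D] = [137, 133]
r7 m[φ1→D] = [124, 131]
r7 m[φ1→C] = [93, 85]
r7 m[φ2→M] = [41, 40]
r7 m[φ2→A] = [147, 144]
r7 m[φ3→C] = [45, 47]
r7 m[φ3→A] = [140, 140]
r7 m[φ4→M] = [115, 114]
r7 m[φ4→C] = [123, 124]
r7 m[φ5→M] = [115, 114]
r7 m[φ5→C] = [123, 125]
r7 m[φ6→M] = [114, 114]
r7 m[φ6→C] = [123, 129]
r7 m[φ7→M] = [85, 85]
r7 m[φ7→D] = [137, 133]
r7 m[M→φ0] = [140, 128]
r7 m[M→φ2] = [155, 144]
r7 m[M→φ4] = [133, 122]
r7 m[M→φ5] = [129, 120]
r7 m[M→φ6] = [133, 123]
r7 m[M→φ7] = [140, 133]
r7 m[D→φ0] = [77, 80]
r7 m[D→φ1] = [93, 85]
r7 m[D→φ7] = [82, 85]
r7 m[C→φ1] = [123, 134]
r7 m[C→φ3] = [135, 136]
r7 m[C→φ4] = [113, 115]
r7 m[C→φ5] = [111, 112]
r7 m[C→φ6] = [114, 111]
r7 m[A→φ2] = [41, 40]
r7 m[A→φ3] = [43, 40]

message @ round 7 = [85, 85]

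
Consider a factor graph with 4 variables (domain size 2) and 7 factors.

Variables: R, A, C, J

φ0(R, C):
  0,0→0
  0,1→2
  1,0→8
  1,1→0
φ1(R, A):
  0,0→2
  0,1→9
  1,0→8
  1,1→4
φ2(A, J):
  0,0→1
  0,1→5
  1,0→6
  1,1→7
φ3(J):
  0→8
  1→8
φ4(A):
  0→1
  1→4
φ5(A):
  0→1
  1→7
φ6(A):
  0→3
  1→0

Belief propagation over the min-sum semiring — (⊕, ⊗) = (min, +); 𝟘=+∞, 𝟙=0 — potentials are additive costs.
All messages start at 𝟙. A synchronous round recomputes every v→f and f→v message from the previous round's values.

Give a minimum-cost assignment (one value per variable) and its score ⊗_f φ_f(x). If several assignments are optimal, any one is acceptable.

init: all messages = 𝟙 over 2 values
r1 m[φ0→R] = [0, 0]
r1 m[φ0→C] = [0, 0]
r1 m[φ1→R] = [2, 4]
r1 m[φ1→A] = [2, 4]
r1 m[φ2→A] = [1, 6]
r1 m[φ2→J] = [1, 5]
r1 m[φ3→J] = [8, 8]
r1 m[φ4→A] = [1, 4]
r1 m[φ5→A] = [1, 7]
r1 m[φ6→A] = [3, 0]
r1 m[R→φ0] = [0, 0]
r1 m[R→φ1] = [0, 0]
r1 m[A→φ1] = [0, 0]
r1 m[A→φ2] = [0, 0]
r1 m[A→φ4] = [0, 0]
r1 m[A→φ5] = [0, 0]
r1 m[A→φ6] = [0, 0]
r1 m[C→φ0] = [0, 0]
r1 m[J→φ2] = [0, 0]
r1 m[J→φ3] = [0, 0]
r2 m[φ0→R] = [0, 0]
r2 m[φ0→C] = [0, 0]
r2 m[φ1→R] = [2, 4]
r2 m[φ1→A] = [2, 4]
r2 m[φ2→A] = [1, 6]
r2 m[φ2→J] = [1, 5]
r2 m[φ3→J] = [8, 8]
r2 m[φ4→A] = [1, 4]
r2 m[φ5→A] = [1, 7]
r2 m[φ6→A] = [3, 0]
r2 m[R→φ0] = [2, 4]
r2 m[R→φ1] = [0, 0]
r2 m[A→φ1] = [6, 17]
r2 m[A→φ2] = [7, 15]
r2 m[A→φ4] = [7, 17]
r2 m[A→φ5] = [7, 14]
r2 m[A→φ6] = [5, 21]
r2 m[C→φ0] = [0, 0]
r2 m[J→φ2] = [8, 8]
r2 m[J→φ3] = [1, 5]
r3 m[φ0→R] = [0, 0]
r3 m[φ0→C] = [2, 4]
r3 m[φ1→R] = [8, 14]
r3 m[φ1→A] = [2, 4]
r3 m[φ2→A] = [9, 14]
r3 m[φ2→J] = [8, 12]
r3 m[φ3→J] = [8, 8]
r3 m[φ4→A] = [1, 4]
r3 m[φ5→A] = [1, 7]
r3 m[φ6→A] = [3, 0]
r3 m[R→φ0] = [2, 4]
r3 m[R→φ1] = [0, 0]
r3 m[A→φ1] = [6, 17]
r3 m[A→φ2] = [7, 15]
r3 m[A→φ4] = [7, 17]
r3 m[A→φ5] = [7, 14]
r3 m[A→φ6] = [5, 21]
r3 m[C→φ0] = [0, 0]
r3 m[J→φ2] = [8, 8]
r3 m[J→φ3] = [1, 5]
r4 m[φ0→R] = [0, 0]
r4 m[φ0→C] = [2, 4]
r4 m[φ1→R] = [8, 14]
r4 m[φ1→A] = [2, 4]
r4 m[φ2→A] = [9, 14]
r4 m[φ2→J] = [8, 12]
r4 m[φ3→J] = [8, 8]
r4 m[φ4→A] = [1, 4]
r4 m[φ5→A] = [1, 7]
r4 m[φ6→A] = [3, 0]
r4 m[R→φ0] = [8, 14]
r4 m[R→φ1] = [0, 0]
r4 m[A→φ1] = [14, 25]
r4 m[A→φ2] = [7, 15]
r4 m[A→φ4] = [15, 25]
r4 m[A→φ5] = [15, 22]
r4 m[A→φ6] = [13, 29]
r4 m[C→φ0] = [0, 0]
r4 m[J→φ2] = [8, 8]
r4 m[J→φ3] = [8, 12]
r5 m[φ0→R] = [0, 0]
r5 m[φ0→C] = [8, 10]
r5 m[φ1→R] = [16, 22]
r5 m[φ1→A] = [2, 4]
r5 m[φ2→A] = [9, 14]
r5 m[φ2→J] = [8, 12]
r5 m[φ3→J] = [8, 8]
r5 m[φ4→A] = [1, 4]
r5 m[φ5→A] = [1, 7]
r5 m[φ6→A] = [3, 0]
r5 m[R→φ0] = [8, 14]
r5 m[R→φ1] = [0, 0]
r5 m[A→φ1] = [14, 25]
r5 m[A→φ2] = [7, 15]
r5 m[A→φ4] = [15, 25]
r5 m[A→φ5] = [15, 22]
r5 m[A→φ6] = [13, 29]
r5 m[C→φ0] = [0, 0]
r5 m[J→φ2] = [8, 8]
r5 m[J→φ3] = [8, 12]
r6 m[φ0→R] = [0, 0]
r6 m[φ0→C] = [8, 10]
r6 m[φ1→R] = [16, 22]
r6 m[φ1→A] = [2, 4]
r6 m[φ2→A] = [9, 14]
r6 m[φ2→J] = [8, 12]
r6 m[φ3→J] = [8, 8]
r6 m[φ4→A] = [1, 4]
r6 m[φ5→A] = [1, 7]
r6 m[φ6→A] = [3, 0]
r6 m[R→φ0] = [16, 22]
r6 m[R→φ1] = [0, 0]
r6 m[A→φ1] = [14, 25]
r6 m[A→φ2] = [7, 15]
r6 m[A→φ4] = [15, 25]
r6 m[A→φ5] = [15, 22]
r6 m[A→φ6] = [13, 29]
r6 m[C→φ0] = [0, 0]
r6 m[J→φ2] = [8, 8]
r6 m[J→φ3] = [8, 12]
r7 m[φ0→R] = [0, 0]
r7 m[φ0→C] = [16, 18]
r7 m[φ1→R] = [16, 22]
r7 m[φ1→A] = [2, 4]
r7 m[φ2→A] = [9, 14]
r7 m[φ2→J] = [8, 12]
r7 m[φ3→J] = [8, 8]
r7 m[φ4→A] = [1, 4]
r7 m[φ5→A] = [1, 7]
r7 m[φ6→A] = [3, 0]
r7 m[R→φ0] = [16, 22]
r7 m[R→φ1] = [0, 0]
r7 m[A→φ1] = [14, 25]
r7 m[A→φ2] = [7, 15]
r7 m[A→φ4] = [15, 25]
r7 m[A→φ5] = [15, 22]
r7 m[A→φ6] = [13, 29]
r7 m[C→φ0] = [0, 0]
r7 m[J→φ2] = [8, 8]
r7 m[J→φ3] = [8, 12]
r8 m[φ0→R] = [0, 0]
r8 m[φ0→C] = [16, 18]
r8 m[φ1→R] = [16, 22]
r8 m[φ1→A] = [2, 4]
r8 m[φ2→A] = [9, 14]
r8 m[φ2→J] = [8, 12]
r8 m[φ3→J] = [8, 8]
r8 m[φ4→A] = [1, 4]
r8 m[φ5→A] = [1, 7]
r8 m[φ6→A] = [3, 0]
r8 m[R→φ0] = [16, 22]
r8 m[R→φ1] = [0, 0]
r8 m[A→φ1] = [14, 25]
r8 m[A→φ2] = [7, 15]
r8 m[A→φ4] = [15, 25]
r8 m[A→φ5] = [15, 22]
r8 m[A→φ6] = [13, 29]
r8 m[C→φ0] = [0, 0]
r8 m[J→φ2] = [8, 8]
r8 m[J→φ3] = [8, 12]
fixed point reached at round 8
traceback from R: (R=0, A=0, C=0, J=0), score=16

assignment: (R=0, A=0, C=0, J=0); score = 16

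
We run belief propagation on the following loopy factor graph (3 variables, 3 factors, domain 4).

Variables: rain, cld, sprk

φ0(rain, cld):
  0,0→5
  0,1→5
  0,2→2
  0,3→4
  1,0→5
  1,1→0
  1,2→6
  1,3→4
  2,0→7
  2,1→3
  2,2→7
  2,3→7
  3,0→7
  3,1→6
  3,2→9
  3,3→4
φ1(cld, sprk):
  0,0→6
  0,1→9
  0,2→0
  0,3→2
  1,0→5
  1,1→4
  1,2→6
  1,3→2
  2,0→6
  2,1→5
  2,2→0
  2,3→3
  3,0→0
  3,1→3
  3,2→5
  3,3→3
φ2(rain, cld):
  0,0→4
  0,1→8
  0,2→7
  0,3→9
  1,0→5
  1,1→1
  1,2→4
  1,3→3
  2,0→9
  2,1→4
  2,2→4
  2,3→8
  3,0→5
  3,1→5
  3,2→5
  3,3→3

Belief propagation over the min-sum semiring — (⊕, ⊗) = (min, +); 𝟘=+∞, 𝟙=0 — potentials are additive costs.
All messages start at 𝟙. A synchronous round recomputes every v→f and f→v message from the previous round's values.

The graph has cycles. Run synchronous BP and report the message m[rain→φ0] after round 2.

init: all messages = 𝟙 over 4 values
r1 m[φ0→rain] = [2, 0, 3, 4]
r1 m[φ0→cld] = [5, 0, 2, 4]
r1 m[φ1→cld] = [0, 2, 0, 0]
r1 m[φ1→sprk] = [0, 3, 0, 2]
r1 m[φ2→rain] = [4, 1, 4, 3]
r1 m[φ2→cld] = [4, 1, 4, 3]
r1 m[rain→φ0] = [0, 0, 0, 0]
r1 m[rain→φ2] = [0, 0, 0, 0]
r1 m[cld→φ0] = [0, 0, 0, 0]
r1 m[cld→φ1] = [0, 0, 0, 0]
r1 m[cld→φ2] = [0, 0, 0, 0]
r1 m[sprk→φ1] = [0, 0, 0, 0]
r2 m[φ0→rain] = [2, 0, 3, 4]
r2 m[φ0→cld] = [5, 0, 2, 4]
r2 m[φ1→cld] = [0, 2, 0, 0]
r2 m[φ1→sprk] = [0, 3, 0, 2]
r2 m[φ2→rain] = [4, 1, 4, 3]
r2 m[φ2→cld] = [4, 1, 4, 3]
r2 m[rain→φ0] = [4, 1, 4, 3]
r2 m[rain→φ2] = [2, 0, 3, 4]
r2 m[cld→φ0] = [4, 3, 4, 3]
r2 m[cld→φ1] = [9, 1, 6, 7]
r2 m[cld→φ2] = [5, 2, 2, 4]
r2 m[sprk→φ1] = [0, 0, 0, 0]

message @ round 2 = [4, 1, 4, 3]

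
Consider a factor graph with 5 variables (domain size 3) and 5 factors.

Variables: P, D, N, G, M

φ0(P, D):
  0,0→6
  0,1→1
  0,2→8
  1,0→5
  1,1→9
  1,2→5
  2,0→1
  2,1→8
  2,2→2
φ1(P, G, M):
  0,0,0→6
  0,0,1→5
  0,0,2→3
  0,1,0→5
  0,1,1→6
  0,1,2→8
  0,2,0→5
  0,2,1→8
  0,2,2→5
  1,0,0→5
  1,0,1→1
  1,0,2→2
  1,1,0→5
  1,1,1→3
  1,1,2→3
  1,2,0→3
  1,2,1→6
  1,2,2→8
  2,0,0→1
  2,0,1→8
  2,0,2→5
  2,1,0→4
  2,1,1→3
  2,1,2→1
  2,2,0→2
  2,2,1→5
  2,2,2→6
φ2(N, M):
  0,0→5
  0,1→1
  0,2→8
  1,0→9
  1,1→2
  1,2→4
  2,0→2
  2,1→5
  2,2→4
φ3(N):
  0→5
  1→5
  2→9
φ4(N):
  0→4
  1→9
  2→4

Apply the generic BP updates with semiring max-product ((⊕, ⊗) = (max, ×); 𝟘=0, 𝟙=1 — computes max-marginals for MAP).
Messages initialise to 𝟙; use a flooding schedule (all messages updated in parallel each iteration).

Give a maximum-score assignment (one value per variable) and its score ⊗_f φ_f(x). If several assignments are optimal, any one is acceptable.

assignment: (P=0, D=2, N=1, G=0, M=0); score = 19440

init: all messages = 𝟙 over 3 values
r1 m[φ0→P] = [8, 9, 8]
r1 m[φ0→D] = [6, 9, 8]
r1 m[φ1→P] = [8, 8, 8]
r1 m[φ1→G] = [8, 8, 8]
r1 m[φ1→M] = [6, 8, 8]
r1 m[φ2→N] = [8, 9, 5]
r1 m[φ2→M] = [9, 5, 8]
r1 m[φ3→N] = [5, 5, 9]
r1 m[φ4→N] = [4, 9, 4]
r1 m[P→φ0] = [1, 1, 1]
r1 m[P→φ1] = [1, 1, 1]
r1 m[D→φ0] = [1, 1, 1]
r1 m[N→φ2] = [1, 1, 1]
r1 m[N→φ3] = [1, 1, 1]
r1 m[N→φ4] = [1, 1, 1]
r1 m[G→φ1] = [1, 1, 1]
r1 m[M→φ1] = [1, 1, 1]
r1 m[M→φ2] = [1, 1, 1]
r2 m[φ0→P] = [8, 9, 8]
r2 m[φ0→D] = [6, 9, 8]
r2 m[φ1→P] = [8, 8, 8]
r2 m[φ1→G] = [8, 8, 8]
r2 m[φ1→M] = [6, 8, 8]
r2 m[φ2→N] = [8, 9, 5]
r2 m[φ2→M] = [9, 5, 8]
r2 m[φ3→N] = [5, 5, 9]
r2 m[φ4→N] = [4, 9, 4]
r2 m[P→φ0] = [8, 8, 8]
r2 m[P→φ1] = [8, 9, 8]
r2 m[D→φ0] = [1, 1, 1]
r2 m[N→φ2] = [20, 45, 36]
r2 m[N→φ3] = [32, 81, 20]
r2 m[N→φ4] = [40, 45, 45]
r2 m[G→φ1] = [1, 1, 1]
r2 m[M→φ1] = [9, 5, 8]
r2 m[M→φ2] = [6, 8, 8]
r3 m[φ0→P] = [8, 9, 8]
r3 m[φ0→D] = [48, 72, 64]
r3 m[φ1→P] = [64, 64, 48]
r3 m[φ1→G] = [432, 512, 576]
r3 m[φ1→M] = [48, 64, 72]
r3 m[φ2→N] = [64, 54, 40]
r3 m[φ2→M] = [405, 180, 180]
r3 m[φ3→N] = [5, 5, 9]
r3 m[φ4→N] = [4, 9, 4]
r3 m[P→φ0] = [8, 8, 8]
r3 m[P→φ1] = [8, 9, 8]
r3 m[D→φ0] = [1, 1, 1]
r3 m[N→φ2] = [20, 45, 36]
r3 m[N→φ3] = [32, 81, 20]
r3 m[N→φ4] = [40, 45, 45]
r3 m[G→φ1] = [1, 1, 1]
r3 m[M→φ1] = [9, 5, 8]
r3 m[M→φ2] = [6, 8, 8]
r4 m[φ0→P] = [8, 9, 8]
r4 m[φ0→D] = [48, 72, 64]
r4 m[φ1→P] = [64, 64, 48]
r4 m[φ1→G] = [432, 512, 576]
r4 m[φ1→M] = [48, 64, 72]
r4 m[φ2→N] = [64, 54, 40]
r4 m[φ2→M] = [405, 180, 180]
r4 m[φ3→N] = [5, 5, 9]
r4 m[φ4→N] = [4, 9, 4]
r4 m[P→φ0] = [64, 64, 48]
r4 m[P→φ1] = [8, 9, 8]
r4 m[D→φ0] = [1, 1, 1]
r4 m[N→φ2] = [20, 45, 36]
r4 m[N→φ3] = [256, 486, 160]
r4 m[N→φ4] = [320, 270, 360]
r4 m[G→φ1] = [1, 1, 1]
r4 m[M→φ1] = [405, 180, 180]
r4 m[M→φ2] = [48, 64, 72]
r5 m[φ0→P] = [8, 9, 8]
r5 m[φ0→D] = [384, 576, 512]
r5 m[φ1→P] = [2430, 2025, 1620]
r5 m[φ1→G] = [19440, 18225, 16200]
r5 m[φ1→M] = [48, 64, 72]
r5 m[φ2→N] = [576, 432, 320]
r5 m[φ2→M] = [405, 180, 180]
r5 m[φ3→N] = [5, 5, 9]
r5 m[φ4→N] = [4, 9, 4]
r5 m[P→φ0] = [64, 64, 48]
r5 m[P→φ1] = [8, 9, 8]
r5 m[D→φ0] = [1, 1, 1]
r5 m[N→φ2] = [20, 45, 36]
r5 m[N→φ3] = [256, 486, 160]
r5 m[N→φ4] = [320, 270, 360]
r5 m[G→φ1] = [1, 1, 1]
r5 m[M→φ1] = [405, 180, 180]
r5 m[M→φ2] = [48, 64, 72]
r6 m[φ0→P] = [8, 9, 8]
r6 m[φ0→D] = [384, 576, 512]
r6 m[φ1→P] = [2430, 2025, 1620]
r6 m[φ1→G] = [19440, 18225, 16200]
r6 m[φ1→M] = [48, 64, 72]
r6 m[φ2→N] = [576, 432, 320]
r6 m[φ2→M] = [405, 180, 180]
r6 m[φ3→N] = [5, 5, 9]
r6 m[φ4→N] = [4, 9, 4]
r6 m[P→φ0] = [2430, 2025, 1620]
r6 m[P→φ1] = [8, 9, 8]
r6 m[D→φ0] = [1, 1, 1]
r6 m[N→φ2] = [20, 45, 36]
r6 m[N→φ3] = [2304, 3888, 1280]
r6 m[N→φ4] = [2880, 2160, 2880]
r6 m[G→φ1] = [1, 1, 1]
r6 m[M→φ1] = [405, 180, 180]
r6 m[M→φ2] = [48, 64, 72]
r7 m[φ0→P] = [8, 9, 8]
r7 m[φ0→D] = [14580, 18225, 19440]
r7 m[φ1→P] = [2430, 2025, 1620]
r7 m[φ1→G] = [19440, 18225, 16200]
r7 m[φ1→M] = [48, 64, 72]
r7 m[φ2→N] = [576, 432, 320]
r7 m[φ2→M] = [405, 180, 180]
r7 m[φ3→N] = [5, 5, 9]
r7 m[φ4→N] = [4, 9, 4]
r7 m[P→φ0] = [2430, 2025, 1620]
r7 m[P→φ1] = [8, 9, 8]
r7 m[D→φ0] = [1, 1, 1]
r7 m[N→φ2] = [20, 45, 36]
r7 m[N→φ3] = [2304, 3888, 1280]
r7 m[N→φ4] = [2880, 2160, 2880]
r7 m[G→φ1] = [1, 1, 1]
r7 m[M→φ1] = [405, 180, 180]
r7 m[M→φ2] = [48, 64, 72]
r8 m[φ0→P] = [8, 9, 8]
r8 m[φ0→D] = [14580, 18225, 19440]
r8 m[φ1→P] = [2430, 2025, 1620]
r8 m[φ1→G] = [19440, 18225, 16200]
r8 m[φ1→M] = [48, 64, 72]
r8 m[φ2→N] = [576, 432, 320]
r8 m[φ2→M] = [405, 180, 180]
r8 m[φ3→N] = [5, 5, 9]
r8 m[φ4→N] = [4, 9, 4]
r8 m[P→φ0] = [2430, 2025, 1620]
r8 m[P→φ1] = [8, 9, 8]
r8 m[D→φ0] = [1, 1, 1]
r8 m[N→φ2] = [20, 45, 36]
r8 m[N→φ3] = [2304, 3888, 1280]
r8 m[N→φ4] = [2880, 2160, 2880]
r8 m[G→φ1] = [1, 1, 1]
r8 m[M→φ1] = [405, 180, 180]
r8 m[M→φ2] = [48, 64, 72]
fixed point reached at round 8
traceback from P: (P=0, D=2, N=1, G=0, M=0), score=19440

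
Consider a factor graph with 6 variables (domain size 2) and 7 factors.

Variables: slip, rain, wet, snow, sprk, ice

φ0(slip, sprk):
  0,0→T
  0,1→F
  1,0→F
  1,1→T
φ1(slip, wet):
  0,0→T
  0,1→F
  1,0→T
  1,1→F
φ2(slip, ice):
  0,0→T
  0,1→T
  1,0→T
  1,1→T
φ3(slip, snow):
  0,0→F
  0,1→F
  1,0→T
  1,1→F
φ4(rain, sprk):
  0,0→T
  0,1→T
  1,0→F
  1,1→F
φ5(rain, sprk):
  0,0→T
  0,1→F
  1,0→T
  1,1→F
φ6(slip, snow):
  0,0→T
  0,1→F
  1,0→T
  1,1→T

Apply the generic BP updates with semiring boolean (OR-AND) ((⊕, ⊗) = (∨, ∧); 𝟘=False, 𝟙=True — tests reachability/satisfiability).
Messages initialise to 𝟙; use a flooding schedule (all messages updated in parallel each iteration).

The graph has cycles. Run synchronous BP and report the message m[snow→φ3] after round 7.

message @ round 7 = [F, F]

init: all messages = 𝟙 over 2 values
r1 m[φ0→slip] = [T, T]
r1 m[φ0→sprk] = [T, T]
r1 m[φ1→slip] = [T, T]
r1 m[φ1→wet] = [T, F]
r1 m[φ2→slip] = [T, T]
r1 m[φ2→ice] = [T, T]
r1 m[φ3→slip] = [F, T]
r1 m[φ3→snow] = [T, F]
r1 m[φ4→rain] = [T, F]
r1 m[φ4→sprk] = [T, T]
r1 m[φ5→rain] = [T, T]
r1 m[φ5→sprk] = [T, F]
r1 m[φ6→slip] = [T, T]
r1 m[φ6→snow] = [T, T]
r1 m[slip→φ0] = [T, T]
r1 m[slip→φ1] = [T, T]
r1 m[slip→φ2] = [T, T]
r1 m[slip→φ3] = [T, T]
r1 m[slip→φ6] = [T, T]
r1 m[rain→φ4] = [T, T]
r1 m[rain→φ5] = [T, T]
r1 m[wet→φ1] = [T, T]
r1 m[snow→φ3] = [T, T]
r1 m[snow→φ6] = [T, T]
r1 m[sprk→φ0] = [T, T]
r1 m[sprk→φ4] = [T, T]
r1 m[sprk→φ5] = [T, T]
r1 m[ice→φ2] = [T, T]
r2 m[φ0→slip] = [T, T]
r2 m[φ0→sprk] = [T, T]
r2 m[φ1→slip] = [T, T]
r2 m[φ1→wet] = [T, F]
r2 m[φ2→slip] = [T, T]
r2 m[φ2→ice] = [T, T]
r2 m[φ3→slip] = [F, T]
r2 m[φ3→snow] = [T, F]
r2 m[φ4→rain] = [T, F]
r2 m[φ4→sprk] = [T, T]
r2 m[φ5→rain] = [T, T]
r2 m[φ5→sprk] = [T, F]
r2 m[φ6→slip] = [T, T]
r2 m[φ6→snow] = [T, T]
r2 m[slip→φ0] = [F, T]
r2 m[slip→φ1] = [F, T]
r2 m[slip→φ2] = [F, T]
r2 m[slip→φ3] = [T, T]
r2 m[slip→φ6] = [F, T]
r2 m[rain→φ4] = [T, T]
r2 m[rain→φ5] = [T, F]
r2 m[wet→φ1] = [T, T]
r2 m[snow→φ3] = [T, T]
r2 m[snow→φ6] = [T, F]
r2 m[sprk→φ0] = [T, F]
r2 m[sprk→φ4] = [T, F]
r2 m[sprk→φ5] = [T, T]
r2 m[ice→φ2] = [T, T]
r3 m[φ0→slip] = [T, F]
r3 m[φ0→sprk] = [F, T]
r3 m[φ1→slip] = [T, T]
r3 m[φ1→wet] = [T, F]
r3 m[φ2→slip] = [T, T]
r3 m[φ2→ice] = [T, T]
r3 m[φ3→slip] = [F, T]
r3 m[φ3→snow] = [T, F]
r3 m[φ4→rain] = [T, F]
r3 m[φ4→sprk] = [T, T]
r3 m[φ5→rain] = [T, T]
r3 m[φ5→sprk] = [T, F]
r3 m[φ6→slip] = [T, T]
r3 m[φ6→snow] = [T, T]
r3 m[slip→φ0] = [F, T]
r3 m[slip→φ1] = [F, T]
r3 m[slip→φ2] = [F, T]
r3 m[slip→φ3] = [T, T]
r3 m[slip→φ6] = [F, T]
r3 m[rain→φ4] = [T, T]
r3 m[rain→φ5] = [T, F]
r3 m[wet→φ1] = [T, T]
r3 m[snow→φ3] = [T, T]
r3 m[snow→φ6] = [T, F]
r3 m[sprk→φ0] = [T, F]
r3 m[sprk→φ4] = [T, F]
r3 m[sprk→φ5] = [T, T]
r3 m[ice→φ2] = [T, T]
r4 m[φ0→slip] = [T, F]
r4 m[φ0→sprk] = [F, T]
r4 m[φ1→slip] = [T, T]
r4 m[φ1→wet] = [T, F]
r4 m[φ2→slip] = [T, T]
r4 m[φ2→ice] = [T, T]
r4 m[φ3→slip] = [F, T]
r4 m[φ3→snow] = [T, F]
r4 m[φ4→rain] = [T, F]
r4 m[φ4→sprk] = [T, T]
r4 m[φ5→rain] = [T, T]
r4 m[φ5→sprk] = [T, F]
r4 m[φ6→slip] = [T, T]
r4 m[φ6→snow] = [T, T]
r4 m[slip→φ0] = [F, T]
r4 m[slip→φ1] = [F, F]
r4 m[slip→φ2] = [F, F]
r4 m[slip→φ3] = [T, F]
r4 m[slip→φ6] = [F, F]
r4 m[rain→φ4] = [T, T]
r4 m[rain→φ5] = [T, F]
r4 m[wet→φ1] = [T, T]
r4 m[snow→φ3] = [T, T]
r4 m[snow→φ6] = [T, F]
r4 m[sprk→φ0] = [T, F]
r4 m[sprk→φ4] = [F, F]
r4 m[sprk→φ5] = [F, T]
r4 m[ice→φ2] = [T, T]
r5 m[φ0→slip] = [T, F]
r5 m[φ0→sprk] = [F, T]
r5 m[φ1→slip] = [T, T]
r5 m[φ1→wet] = [F, F]
r5 m[φ2→slip] = [T, T]
r5 m[φ2→ice] = [F, F]
r5 m[φ3→slip] = [F, T]
r5 m[φ3→snow] = [F, F]
r5 m[φ4→rain] = [F, F]
r5 m[φ4→sprk] = [T, T]
r5 m[φ5→rain] = [F, F]
r5 m[φ5→sprk] = [T, F]
r5 m[φ6→slip] = [T, T]
r5 m[φ6→snow] = [F, F]
r5 m[slip→φ0] = [F, T]
r5 m[slip→φ1] = [F, F]
r5 m[slip→φ2] = [F, F]
r5 m[slip→φ3] = [T, F]
r5 m[slip→φ6] = [F, F]
r5 m[rain→φ4] = [T, T]
r5 m[rain→φ5] = [T, F]
r5 m[wet→φ1] = [T, T]
r5 m[snow→φ3] = [T, T]
r5 m[snow→φ6] = [T, F]
r5 m[sprk→φ0] = [T, F]
r5 m[sprk→φ4] = [F, F]
r5 m[sprk→φ5] = [F, T]
r5 m[ice→φ2] = [T, T]
r6 m[φ0→slip] = [T, F]
r6 m[φ0→sprk] = [F, T]
r6 m[φ1→slip] = [T, T]
r6 m[φ1→wet] = [F, F]
r6 m[φ2→slip] = [T, T]
r6 m[φ2→ice] = [F, F]
r6 m[φ3→slip] = [F, T]
r6 m[φ3→snow] = [F, F]
r6 m[φ4→rain] = [F, F]
r6 m[φ4→sprk] = [T, T]
r6 m[φ5→rain] = [F, F]
r6 m[φ5→sprk] = [T, F]
r6 m[φ6→slip] = [T, T]
r6 m[φ6→snow] = [F, F]
r6 m[slip→φ0] = [F, T]
r6 m[slip→φ1] = [F, F]
r6 m[slip→φ2] = [F, F]
r6 m[slip→φ3] = [T, F]
r6 m[slip→φ6] = [F, F]
r6 m[rain→φ4] = [F, F]
r6 m[rain→φ5] = [F, F]
r6 m[wet→φ1] = [T, T]
r6 m[snow→φ3] = [F, F]
r6 m[snow→φ6] = [F, F]
r6 m[sprk→φ0] = [T, F]
r6 m[sprk→φ4] = [F, F]
r6 m[sprk→φ5] = [F, T]
r6 m[ice→φ2] = [T, T]
r7 m[φ0→slip] = [T, F]
r7 m[φ0→sprk] = [F, T]
r7 m[φ1→slip] = [T, T]
r7 m[φ1→wet] = [F, F]
r7 m[φ2→slip] = [T, T]
r7 m[φ2→ice] = [F, F]
r7 m[φ3→slip] = [F, F]
r7 m[φ3→snow] = [F, F]
r7 m[φ4→rain] = [F, F]
r7 m[φ4→sprk] = [F, F]
r7 m[φ5→rain] = [F, F]
r7 m[φ5→sprk] = [F, F]
r7 m[φ6→slip] = [F, F]
r7 m[φ6→snow] = [F, F]
r7 m[slip→φ0] = [F, T]
r7 m[slip→φ1] = [F, F]
r7 m[slip→φ2] = [F, F]
r7 m[slip→φ3] = [T, F]
r7 m[slip→φ6] = [F, F]
r7 m[rain→φ4] = [F, F]
r7 m[rain→φ5] = [F, F]
r7 m[wet→φ1] = [T, T]
r7 m[snow→φ3] = [F, F]
r7 m[snow→φ6] = [F, F]
r7 m[sprk→φ0] = [T, F]
r7 m[sprk→φ4] = [F, F]
r7 m[sprk→φ5] = [F, T]
r7 m[ice→φ2] = [T, T]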